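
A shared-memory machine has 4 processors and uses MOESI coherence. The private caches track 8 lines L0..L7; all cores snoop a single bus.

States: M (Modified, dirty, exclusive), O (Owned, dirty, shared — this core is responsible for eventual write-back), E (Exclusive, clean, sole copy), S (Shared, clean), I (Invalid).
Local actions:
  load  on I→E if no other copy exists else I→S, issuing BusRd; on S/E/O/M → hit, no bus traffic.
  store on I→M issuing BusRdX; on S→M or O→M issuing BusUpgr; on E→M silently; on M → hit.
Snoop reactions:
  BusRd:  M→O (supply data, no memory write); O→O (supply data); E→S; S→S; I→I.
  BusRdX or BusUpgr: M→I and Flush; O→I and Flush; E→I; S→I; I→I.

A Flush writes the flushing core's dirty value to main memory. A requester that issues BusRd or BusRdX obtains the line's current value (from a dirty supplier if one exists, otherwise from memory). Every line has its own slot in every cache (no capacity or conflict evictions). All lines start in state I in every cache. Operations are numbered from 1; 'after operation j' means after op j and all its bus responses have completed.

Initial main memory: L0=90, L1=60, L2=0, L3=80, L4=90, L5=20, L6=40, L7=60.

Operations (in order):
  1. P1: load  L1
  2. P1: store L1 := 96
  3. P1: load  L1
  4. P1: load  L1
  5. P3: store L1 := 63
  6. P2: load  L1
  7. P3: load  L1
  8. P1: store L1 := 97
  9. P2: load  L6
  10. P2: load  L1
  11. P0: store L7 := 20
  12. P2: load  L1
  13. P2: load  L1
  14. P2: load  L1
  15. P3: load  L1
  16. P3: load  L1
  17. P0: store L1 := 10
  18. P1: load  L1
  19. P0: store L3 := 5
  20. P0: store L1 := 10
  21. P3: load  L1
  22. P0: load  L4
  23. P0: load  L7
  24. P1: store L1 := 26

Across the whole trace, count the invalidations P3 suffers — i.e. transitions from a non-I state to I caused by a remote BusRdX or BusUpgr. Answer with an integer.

invalidations = 3

  op1 P1: load  L1 → I/E/I/I on L1; bus BusRd; mem=60
  op2 P1: store L1 := 96 → I/M/I/I on L1; bus (none); mem=60
  op3 P1: load  L1 → I/M/I/I on L1; bus (none); mem=60
  op4 P1: load  L1 → I/M/I/I on L1; bus (none); mem=60
  op5 P3: store L1 := 63 → I/I/I/M on L1; bus BusRdX Flush; mem=96
  op6 P2: load  L1 → I/I/S/O on L1; bus BusRd; mem=96
  op7 P3: load  L1 → I/I/S/O on L1; bus (none); mem=96
  op8 P1: store L1 := 97 → I/M/I/I on L1; bus BusRdX Flush; mem=63
  op9 P2: load  L6 → I/I/E/I on L6; bus BusRd; mem=40
  op10 P2: load  L1 → I/O/S/I on L1; bus BusRd; mem=63
  op11 P0: store L7 := 20 → M/I/I/I on L7; bus BusRdX; mem=60
  op12 P2: load  L1 → I/O/S/I on L1; bus (none); mem=63
  op13 P2: load  L1 → I/O/S/I on L1; bus (none); mem=63
  op14 P2: load  L1 → I/O/S/I on L1; bus (none); mem=63
  op15 P3: load  L1 → I/O/S/S on L1; bus BusRd; mem=63
  op16 P3: load  L1 → I/O/S/S on L1; bus (none); mem=63
  op17 P0: store L1 := 10 → M/I/I/I on L1; bus BusRdX Flush; mem=97
  op18 P1: load  L1 → O/S/I/I on L1; bus BusRd; mem=97
  op19 P0: store L3 := 5 → M/I/I/I on L3; bus BusRdX; mem=80
  op20 P0: store L1 := 10 → M/I/I/I on L1; bus BusUpgr; mem=97
  op21 P3: load  L1 → O/I/I/S on L1; bus BusRd; mem=97
  op22 P0: load  L4 → E/I/I/I on L4; bus BusRd; mem=90
  op23 P0: load  L7 → M/I/I/I on L7; bus (none); mem=60
  op24 P1: store L1 := 26 → I/M/I/I on L1; bus BusRdX Flush; mem=10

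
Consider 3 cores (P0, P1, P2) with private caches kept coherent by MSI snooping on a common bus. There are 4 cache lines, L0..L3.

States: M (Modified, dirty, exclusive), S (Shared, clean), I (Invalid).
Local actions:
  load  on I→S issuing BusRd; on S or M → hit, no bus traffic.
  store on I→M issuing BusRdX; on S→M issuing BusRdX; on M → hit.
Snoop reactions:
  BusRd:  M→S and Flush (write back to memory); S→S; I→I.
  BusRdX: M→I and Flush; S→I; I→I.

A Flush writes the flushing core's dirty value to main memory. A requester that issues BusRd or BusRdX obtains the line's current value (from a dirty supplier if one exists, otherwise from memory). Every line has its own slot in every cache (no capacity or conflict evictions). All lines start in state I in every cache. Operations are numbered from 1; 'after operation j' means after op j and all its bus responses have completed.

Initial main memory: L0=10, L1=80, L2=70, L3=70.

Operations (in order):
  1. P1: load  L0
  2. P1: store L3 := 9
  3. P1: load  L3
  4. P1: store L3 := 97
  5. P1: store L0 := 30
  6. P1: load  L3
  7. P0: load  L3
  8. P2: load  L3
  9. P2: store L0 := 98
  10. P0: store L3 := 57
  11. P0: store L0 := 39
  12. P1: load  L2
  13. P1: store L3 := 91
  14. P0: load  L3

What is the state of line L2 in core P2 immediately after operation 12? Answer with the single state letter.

  op1 P1: load  L0 → I/S/I on L0; bus BusRd; mem=10
  op2 P1: store L3 := 9 → I/M/I on L3; bus BusRdX; mem=70
  op3 P1: load  L3 → I/M/I on L3; bus (none); mem=70
  op4 P1: store L3 := 97 → I/M/I on L3; bus (none); mem=70
  op5 P1: store L0 := 30 → I/M/I on L0; bus BusRdX; mem=10
  op6 P1: load  L3 → I/M/I on L3; bus (none); mem=70
  op7 P0: load  L3 → S/S/I on L3; bus BusRd Flush; mem=97
  op8 P2: load  L3 → S/S/S on L3; bus BusRd; mem=97
  op9 P2: store L0 := 98 → I/I/M on L0; bus BusRdX Flush; mem=30
  op10 P0: store L3 := 57 → M/I/I on L3; bus BusRdX; mem=97
  op11 P0: store L0 := 39 → M/I/I on L0; bus BusRdX Flush; mem=98
  op12 P1: load  L2 → I/S/I on L2; bus BusRd; mem=70
  op13 P1: store L3 := 91 → I/M/I on L3; bus BusRdX Flush; mem=57
  op14 P0: load  L3 → S/S/I on L3; bus BusRd Flush; mem=91

state = I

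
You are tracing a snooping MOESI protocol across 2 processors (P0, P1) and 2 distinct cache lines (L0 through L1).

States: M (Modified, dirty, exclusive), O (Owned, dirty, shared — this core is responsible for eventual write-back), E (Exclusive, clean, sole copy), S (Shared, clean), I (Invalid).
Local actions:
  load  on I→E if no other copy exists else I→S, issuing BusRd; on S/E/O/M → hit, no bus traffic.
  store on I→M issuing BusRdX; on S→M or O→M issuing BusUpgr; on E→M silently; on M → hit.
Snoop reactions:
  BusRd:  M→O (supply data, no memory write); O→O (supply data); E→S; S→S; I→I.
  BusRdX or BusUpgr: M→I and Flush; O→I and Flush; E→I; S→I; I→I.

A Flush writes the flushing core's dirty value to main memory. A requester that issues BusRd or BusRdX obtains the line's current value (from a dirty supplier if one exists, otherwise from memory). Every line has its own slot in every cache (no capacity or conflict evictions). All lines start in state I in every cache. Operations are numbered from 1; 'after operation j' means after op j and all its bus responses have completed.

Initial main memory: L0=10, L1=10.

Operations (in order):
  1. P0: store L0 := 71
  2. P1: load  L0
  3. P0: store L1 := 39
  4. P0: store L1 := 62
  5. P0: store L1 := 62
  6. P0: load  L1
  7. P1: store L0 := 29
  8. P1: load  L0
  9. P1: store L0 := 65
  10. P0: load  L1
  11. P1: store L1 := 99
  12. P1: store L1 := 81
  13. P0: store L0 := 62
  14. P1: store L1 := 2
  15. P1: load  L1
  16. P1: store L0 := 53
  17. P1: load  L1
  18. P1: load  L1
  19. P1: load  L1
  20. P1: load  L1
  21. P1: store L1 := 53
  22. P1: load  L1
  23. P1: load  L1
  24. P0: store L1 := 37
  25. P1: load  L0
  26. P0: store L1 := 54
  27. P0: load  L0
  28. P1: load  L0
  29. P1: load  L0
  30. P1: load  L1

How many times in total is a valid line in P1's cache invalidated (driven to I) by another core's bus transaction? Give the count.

invalidations = 2

[1] P0: store L0 := 71 | P0:M(71), P1:I | bus: BusRdX
[2] P1: load  L0 | P0:O(71), P1:S(71) | bus: BusRd
[3] P0: store L1 := 39 | P0:M(39), P1:I | bus: BusRdX
[4] P0: store L1 := 62 | P0:M(62), P1:I | bus: none
[5] P0: store L1 := 62 | P0:M(62), P1:I | bus: none
[6] P0: load  L1 | P0:M(62), P1:I | bus: none
[7] P1: store L0 := 29 | P0:I, P1:M(29) | bus: BusUpgr,Flush
[8] P1: load  L0 | P0:I, P1:M(29) | bus: none
[9] P1: store L0 := 65 | P0:I, P1:M(65) | bus: none
[10] P0: load  L1 | P0:M(62), P1:I | bus: none
[11] P1: store L1 := 99 | P0:I, P1:M(99) | bus: BusRdX,Flush
[12] P1: store L1 := 81 | P0:I, P1:M(81) | bus: none
[13] P0: store L0 := 62 | P0:M(62), P1:I | bus: BusRdX,Flush
[14] P1: store L1 := 2 | P0:I, P1:M(2) | bus: none
[15] P1: load  L1 | P0:I, P1:M(2) | bus: none
[16] P1: store L0 := 53 | P0:I, P1:M(53) | bus: BusRdX,Flush
[17] P1: load  L1 | P0:I, P1:M(2) | bus: none
[18] P1: load  L1 | P0:I, P1:M(2) | bus: none
[19] P1: load  L1 | P0:I, P1:M(2) | bus: none
[20] P1: load  L1 | P0:I, P1:M(2) | bus: none
[21] P1: store L1 := 53 | P0:I, P1:M(53) | bus: none
[22] P1: load  L1 | P0:I, P1:M(53) | bus: none
[23] P1: load  L1 | P0:I, P1:M(53) | bus: none
[24] P0: store L1 := 37 | P0:M(37), P1:I | bus: BusRdX,Flush
[25] P1: load  L0 | P0:I, P1:M(53) | bus: none
[26] P0: store L1 := 54 | P0:M(54), P1:I | bus: none
[27] P0: load  L0 | P0:S(53), P1:O(53) | bus: BusRd
[28] P1: load  L0 | P0:S(53), P1:O(53) | bus: none
[29] P1: load  L0 | P0:S(53), P1:O(53) | bus: none
[30] P1: load  L1 | P0:O(54), P1:S(54) | bus: BusRd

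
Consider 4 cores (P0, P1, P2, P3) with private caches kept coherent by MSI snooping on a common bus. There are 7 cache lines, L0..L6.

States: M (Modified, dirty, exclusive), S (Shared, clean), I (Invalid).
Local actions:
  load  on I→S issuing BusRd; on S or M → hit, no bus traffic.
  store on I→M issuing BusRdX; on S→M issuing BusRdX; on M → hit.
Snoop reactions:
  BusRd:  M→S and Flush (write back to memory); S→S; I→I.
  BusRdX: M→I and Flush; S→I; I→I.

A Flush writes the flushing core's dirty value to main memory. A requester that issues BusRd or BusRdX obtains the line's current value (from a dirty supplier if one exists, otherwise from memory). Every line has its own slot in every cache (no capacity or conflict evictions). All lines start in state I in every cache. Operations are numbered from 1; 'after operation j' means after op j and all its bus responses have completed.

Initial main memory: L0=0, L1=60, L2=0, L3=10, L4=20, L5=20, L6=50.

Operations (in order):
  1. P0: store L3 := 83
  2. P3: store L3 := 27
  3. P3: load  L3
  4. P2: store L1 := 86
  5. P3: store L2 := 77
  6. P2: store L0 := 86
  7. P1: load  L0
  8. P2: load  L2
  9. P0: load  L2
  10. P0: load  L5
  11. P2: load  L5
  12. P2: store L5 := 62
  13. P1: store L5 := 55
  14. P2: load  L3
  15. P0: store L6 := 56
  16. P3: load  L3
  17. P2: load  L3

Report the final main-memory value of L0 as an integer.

memory[L0] = 86

[1] P0: store L3 := 83 | P0:M(83), P1:I, P2:I, P3:I | bus: BusRdX
[2] P3: store L3 := 27 | P0:I, P1:I, P2:I, P3:M(27) | bus: BusRdX,Flush
[3] P3: load  L3 | P0:I, P1:I, P2:I, P3:M(27) | bus: none
[4] P2: store L1 := 86 | P0:I, P1:I, P2:M(86), P3:I | bus: BusRdX
[5] P3: store L2 := 77 | P0:I, P1:I, P2:I, P3:M(77) | bus: BusRdX
[6] P2: store L0 := 86 | P0:I, P1:I, P2:M(86), P3:I | bus: BusRdX
[7] P1: load  L0 | P0:I, P1:S(86), P2:S(86), P3:I | bus: BusRd,Flush
[8] P2: load  L2 | P0:I, P1:I, P2:S(77), P3:S(77) | bus: BusRd,Flush
[9] P0: load  L2 | P0:S(77), P1:I, P2:S(77), P3:S(77) | bus: BusRd
[10] P0: load  L5 | P0:S(20), P1:I, P2:I, P3:I | bus: BusRd
[11] P2: load  L5 | P0:S(20), P1:I, P2:S(20), P3:I | bus: BusRd
[12] P2: store L5 := 62 | P0:I, P1:I, P2:M(62), P3:I | bus: BusRdX
[13] P1: store L5 := 55 | P0:I, P1:M(55), P2:I, P3:I | bus: BusRdX,Flush
[14] P2: load  L3 | P0:I, P1:I, P2:S(27), P3:S(27) | bus: BusRd,Flush
[15] P0: store L6 := 56 | P0:M(56), P1:I, P2:I, P3:I | bus: BusRdX
[16] P3: load  L3 | P0:I, P1:I, P2:S(27), P3:S(27) | bus: none
[17] P2: load  L3 | P0:I, P1:I, P2:S(27), P3:S(27) | bus: none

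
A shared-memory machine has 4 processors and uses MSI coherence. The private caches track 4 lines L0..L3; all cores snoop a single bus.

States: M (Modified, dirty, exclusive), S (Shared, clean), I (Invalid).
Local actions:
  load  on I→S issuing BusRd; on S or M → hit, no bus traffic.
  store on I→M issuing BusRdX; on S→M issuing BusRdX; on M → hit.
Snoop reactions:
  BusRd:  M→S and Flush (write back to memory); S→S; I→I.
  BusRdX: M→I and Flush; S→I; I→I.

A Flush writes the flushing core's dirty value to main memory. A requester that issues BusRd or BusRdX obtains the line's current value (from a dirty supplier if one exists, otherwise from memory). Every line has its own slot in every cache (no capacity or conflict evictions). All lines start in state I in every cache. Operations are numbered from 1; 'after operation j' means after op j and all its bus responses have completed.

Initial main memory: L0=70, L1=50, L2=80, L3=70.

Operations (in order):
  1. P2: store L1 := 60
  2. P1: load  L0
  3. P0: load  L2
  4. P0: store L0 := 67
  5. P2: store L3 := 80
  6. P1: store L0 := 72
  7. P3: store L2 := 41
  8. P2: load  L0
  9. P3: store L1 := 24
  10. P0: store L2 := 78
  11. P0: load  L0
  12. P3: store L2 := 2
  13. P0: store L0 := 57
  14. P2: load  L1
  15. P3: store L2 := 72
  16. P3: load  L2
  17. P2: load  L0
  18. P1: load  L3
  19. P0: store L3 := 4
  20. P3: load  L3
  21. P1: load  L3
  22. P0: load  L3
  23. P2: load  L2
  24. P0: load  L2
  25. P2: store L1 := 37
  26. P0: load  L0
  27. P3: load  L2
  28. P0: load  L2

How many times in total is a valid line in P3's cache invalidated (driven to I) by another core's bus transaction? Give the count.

invalidations = 2

step 1: P2: store L1 := 60  ⟶  IIMI  (L1)  txn=BusRdX  M[L1]=50
step 2: P1: load  L0  ⟶  ISII  (L0)  txn=BusRd  M[L0]=70
step 3: P0: load  L2  ⟶  SIII  (L2)  txn=BusRd  M[L2]=80
step 4: P0: store L0 := 67  ⟶  MIII  (L0)  txn=BusRdX  M[L0]=70
step 5: P2: store L3 := 80  ⟶  IIMI  (L3)  txn=BusRdX  M[L3]=70
step 6: P1: store L0 := 72  ⟶  IMII  (L0)  txn=BusRdX+Flush  M[L0]=67
step 7: P3: store L2 := 41  ⟶  IIIM  (L2)  txn=BusRdX  M[L2]=80
step 8: P2: load  L0  ⟶  ISSI  (L0)  txn=BusRd+Flush  M[L0]=72
step 9: P3: store L1 := 24  ⟶  IIIM  (L1)  txn=BusRdX+Flush  M[L1]=60
step 10: P0: store L2 := 78  ⟶  MIII  (L2)  txn=BusRdX+Flush  M[L2]=41
step 11: P0: load  L0  ⟶  SSSI  (L0)  txn=BusRd  M[L0]=72
step 12: P3: store L2 := 2  ⟶  IIIM  (L2)  txn=BusRdX+Flush  M[L2]=78
step 13: P0: store L0 := 57  ⟶  MIII  (L0)  txn=BusRdX  M[L0]=72
step 14: P2: load  L1  ⟶  IISS  (L1)  txn=BusRd+Flush  M[L1]=24
step 15: P3: store L2 := 72  ⟶  IIIM  (L2)  txn=∅  M[L2]=78
step 16: P3: load  L2  ⟶  IIIM  (L2)  txn=∅  M[L2]=78
step 17: P2: load  L0  ⟶  SISI  (L0)  txn=BusRd+Flush  M[L0]=57
step 18: P1: load  L3  ⟶  ISSI  (L3)  txn=BusRd+Flush  M[L3]=80
step 19: P0: store L3 := 4  ⟶  MIII  (L3)  txn=BusRdX  M[L3]=80
step 20: P3: load  L3  ⟶  SIIS  (L3)  txn=BusRd+Flush  M[L3]=4
step 21: P1: load  L3  ⟶  SSIS  (L3)  txn=BusRd  M[L3]=4
step 22: P0: load  L3  ⟶  SSIS  (L3)  txn=∅  M[L3]=4
step 23: P2: load  L2  ⟶  IISS  (L2)  txn=BusRd+Flush  M[L2]=72
step 24: P0: load  L2  ⟶  SISS  (L2)  txn=BusRd  M[L2]=72
step 25: P2: store L1 := 37  ⟶  IIMI  (L1)  txn=BusRdX  M[L1]=24
step 26: P0: load  L0  ⟶  SISI  (L0)  txn=∅  M[L0]=57
step 27: P3: load  L2  ⟶  SISS  (L2)  txn=∅  M[L2]=72
step 28: P0: load  L2  ⟶  SISS  (L2)  txn=∅  M[L2]=72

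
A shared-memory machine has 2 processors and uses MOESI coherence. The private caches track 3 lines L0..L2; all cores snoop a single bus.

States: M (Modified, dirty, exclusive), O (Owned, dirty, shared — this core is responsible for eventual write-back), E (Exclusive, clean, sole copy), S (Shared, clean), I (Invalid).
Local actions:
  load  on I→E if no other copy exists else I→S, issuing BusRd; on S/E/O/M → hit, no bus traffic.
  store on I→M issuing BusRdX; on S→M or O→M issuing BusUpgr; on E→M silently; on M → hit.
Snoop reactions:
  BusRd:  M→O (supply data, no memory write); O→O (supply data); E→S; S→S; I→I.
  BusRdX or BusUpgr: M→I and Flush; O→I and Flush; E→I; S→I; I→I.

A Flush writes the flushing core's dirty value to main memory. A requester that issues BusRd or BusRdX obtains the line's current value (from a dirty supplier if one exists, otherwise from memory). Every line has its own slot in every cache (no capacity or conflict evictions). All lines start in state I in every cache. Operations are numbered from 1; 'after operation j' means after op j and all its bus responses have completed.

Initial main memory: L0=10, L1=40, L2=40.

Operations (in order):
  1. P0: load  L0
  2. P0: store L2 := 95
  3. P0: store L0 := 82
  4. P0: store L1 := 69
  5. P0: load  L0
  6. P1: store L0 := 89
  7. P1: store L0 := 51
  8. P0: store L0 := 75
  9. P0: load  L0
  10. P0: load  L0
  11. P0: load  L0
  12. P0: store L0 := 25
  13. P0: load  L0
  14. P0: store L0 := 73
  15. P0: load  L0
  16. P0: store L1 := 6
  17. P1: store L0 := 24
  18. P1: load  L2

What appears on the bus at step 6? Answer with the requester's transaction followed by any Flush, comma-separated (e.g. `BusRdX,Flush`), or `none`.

step 1: P0: load  L0  ⟶  EI  (L0)  txn=BusRd  M[L0]=10
step 2: P0: store L2 := 95  ⟶  MI  (L2)  txn=BusRdX  M[L2]=40
step 3: P0: store L0 := 82  ⟶  MI  (L0)  txn=∅  M[L0]=10
step 4: P0: store L1 := 69  ⟶  MI  (L1)  txn=BusRdX  M[L1]=40
step 5: P0: load  L0  ⟶  MI  (L0)  txn=∅  M[L0]=10
step 6: P1: store L0 := 89  ⟶  IM  (L0)  txn=BusRdX+Flush  M[L0]=82
step 7: P1: store L0 := 51  ⟶  IM  (L0)  txn=∅  M[L0]=82
step 8: P0: store L0 := 75  ⟶  MI  (L0)  txn=BusRdX+Flush  M[L0]=51
step 9: P0: load  L0  ⟶  MI  (L0)  txn=∅  M[L0]=51
step 10: P0: load  L0  ⟶  MI  (L0)  txn=∅  M[L0]=51
step 11: P0: load  L0  ⟶  MI  (L0)  txn=∅  M[L0]=51
step 12: P0: store L0 := 25  ⟶  MI  (L0)  txn=∅  M[L0]=51
step 13: P0: load  L0  ⟶  MI  (L0)  txn=∅  M[L0]=51
step 14: P0: store L0 := 73  ⟶  MI  (L0)  txn=∅  M[L0]=51
step 15: P0: load  L0  ⟶  MI  (L0)  txn=∅  M[L0]=51
step 16: P0: store L1 := 6  ⟶  MI  (L1)  txn=∅  M[L1]=40
step 17: P1: store L0 := 24  ⟶  IM  (L0)  txn=BusRdX+Flush  M[L0]=73
step 18: P1: load  L2  ⟶  OS  (L2)  txn=BusRd  M[L2]=40

bus = BusRdX,Flush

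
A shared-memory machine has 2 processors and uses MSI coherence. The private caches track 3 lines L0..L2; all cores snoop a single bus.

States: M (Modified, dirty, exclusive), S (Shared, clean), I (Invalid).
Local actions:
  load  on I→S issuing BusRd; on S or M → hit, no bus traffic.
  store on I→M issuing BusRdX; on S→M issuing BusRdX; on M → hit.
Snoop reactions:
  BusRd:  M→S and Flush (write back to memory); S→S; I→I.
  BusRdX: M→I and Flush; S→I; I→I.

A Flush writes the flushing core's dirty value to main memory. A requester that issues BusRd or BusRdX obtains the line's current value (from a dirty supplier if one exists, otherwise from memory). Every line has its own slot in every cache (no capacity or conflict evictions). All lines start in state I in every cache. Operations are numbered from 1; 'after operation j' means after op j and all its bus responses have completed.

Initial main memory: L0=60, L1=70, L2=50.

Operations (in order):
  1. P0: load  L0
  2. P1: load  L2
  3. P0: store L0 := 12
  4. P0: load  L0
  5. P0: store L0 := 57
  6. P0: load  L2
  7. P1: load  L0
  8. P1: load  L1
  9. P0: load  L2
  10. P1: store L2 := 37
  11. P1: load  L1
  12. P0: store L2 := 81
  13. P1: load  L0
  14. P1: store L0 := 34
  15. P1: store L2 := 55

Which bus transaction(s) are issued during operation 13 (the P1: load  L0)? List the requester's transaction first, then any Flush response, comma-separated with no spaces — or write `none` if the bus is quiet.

1. P0: load  L0  bus=[BusRd]  L0: P0=S P1=I  mem[L0]=60
2. P1: load  L2  bus=[BusRd]  L2: P0=I P1=S  mem[L2]=50
3. P0: store L0 := 12  bus=[BusRdX]  L0: P0=M P1=I  mem[L0]=60
4. P0: load  L0  bus=[-]  L0: P0=M P1=I  mem[L0]=60
5. P0: store L0 := 57  bus=[-]  L0: P0=M P1=I  mem[L0]=60
6. P0: load  L2  bus=[BusRd]  L2: P0=S P1=S  mem[L2]=50
7. P1: load  L0  bus=[BusRd,Flush]  L0: P0=S P1=S  mem[L0]=57
8. P1: load  L1  bus=[BusRd]  L1: P0=I P1=S  mem[L1]=70
9. P0: load  L2  bus=[-]  L2: P0=S P1=S  mem[L2]=50
10. P1: store L2 := 37  bus=[BusRdX]  L2: P0=I P1=M  mem[L2]=50
11. P1: load  L1  bus=[-]  L1: P0=I P1=S  mem[L1]=70
12. P0: store L2 := 81  bus=[BusRdX,Flush]  L2: P0=M P1=I  mem[L2]=37
13. P1: load  L0  bus=[-]  L0: P0=S P1=S  mem[L0]=57
14. P1: store L0 := 34  bus=[BusRdX]  L0: P0=I P1=M  mem[L0]=57
15. P1: store L2 := 55  bus=[BusRdX,Flush]  L2: P0=I P1=M  mem[L2]=81

bus = none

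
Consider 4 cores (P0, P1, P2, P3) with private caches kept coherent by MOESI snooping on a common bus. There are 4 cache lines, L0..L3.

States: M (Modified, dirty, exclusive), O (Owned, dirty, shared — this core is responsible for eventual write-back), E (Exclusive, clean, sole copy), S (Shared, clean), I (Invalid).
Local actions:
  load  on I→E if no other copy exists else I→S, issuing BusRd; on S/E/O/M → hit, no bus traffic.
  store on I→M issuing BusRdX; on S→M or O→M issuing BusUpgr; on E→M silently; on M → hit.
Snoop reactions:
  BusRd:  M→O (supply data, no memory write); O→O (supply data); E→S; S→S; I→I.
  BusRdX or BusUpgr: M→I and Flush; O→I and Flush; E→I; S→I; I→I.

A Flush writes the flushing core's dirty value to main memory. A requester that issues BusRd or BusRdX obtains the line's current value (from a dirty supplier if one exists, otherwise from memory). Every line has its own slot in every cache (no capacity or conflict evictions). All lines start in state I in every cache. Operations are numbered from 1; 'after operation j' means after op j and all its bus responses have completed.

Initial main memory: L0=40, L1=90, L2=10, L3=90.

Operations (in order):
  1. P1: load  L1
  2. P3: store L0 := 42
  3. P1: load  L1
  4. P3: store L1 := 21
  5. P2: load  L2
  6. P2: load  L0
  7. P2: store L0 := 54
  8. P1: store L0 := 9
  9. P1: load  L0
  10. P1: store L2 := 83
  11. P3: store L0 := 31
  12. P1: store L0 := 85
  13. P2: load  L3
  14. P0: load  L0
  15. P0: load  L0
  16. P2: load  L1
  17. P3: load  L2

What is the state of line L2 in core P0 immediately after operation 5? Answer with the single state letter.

state = I

[1] P1: load  L1 | P0:I, P1:E(90), P2:I, P3:I | bus: BusRd
[2] P3: store L0 := 42 | P0:I, P1:I, P2:I, P3:M(42) | bus: BusRdX
[3] P1: load  L1 | P0:I, P1:E(90), P2:I, P3:I | bus: none
[4] P3: store L1 := 21 | P0:I, P1:I, P2:I, P3:M(21) | bus: BusRdX
[5] P2: load  L2 | P0:I, P1:I, P2:E(10), P3:I | bus: BusRd
[6] P2: load  L0 | P0:I, P1:I, P2:S(42), P3:O(42) | bus: BusRd
[7] P2: store L0 := 54 | P0:I, P1:I, P2:M(54), P3:I | bus: BusUpgr,Flush
[8] P1: store L0 := 9 | P0:I, P1:M(9), P2:I, P3:I | bus: BusRdX,Flush
[9] P1: load  L0 | P0:I, P1:M(9), P2:I, P3:I | bus: none
[10] P1: store L2 := 83 | P0:I, P1:M(83), P2:I, P3:I | bus: BusRdX
[11] P3: store L0 := 31 | P0:I, P1:I, P2:I, P3:M(31) | bus: BusRdX,Flush
[12] P1: store L0 := 85 | P0:I, P1:M(85), P2:I, P3:I | bus: BusRdX,Flush
[13] P2: load  L3 | P0:I, P1:I, P2:E(90), P3:I | bus: BusRd
[14] P0: load  L0 | P0:S(85), P1:O(85), P2:I, P3:I | bus: BusRd
[15] P0: load  L0 | P0:S(85), P1:O(85), P2:I, P3:I | bus: none
[16] P2: load  L1 | P0:I, P1:I, P2:S(21), P3:O(21) | bus: BusRd
[17] P3: load  L2 | P0:I, P1:O(83), P2:I, P3:S(83) | bus: BusRd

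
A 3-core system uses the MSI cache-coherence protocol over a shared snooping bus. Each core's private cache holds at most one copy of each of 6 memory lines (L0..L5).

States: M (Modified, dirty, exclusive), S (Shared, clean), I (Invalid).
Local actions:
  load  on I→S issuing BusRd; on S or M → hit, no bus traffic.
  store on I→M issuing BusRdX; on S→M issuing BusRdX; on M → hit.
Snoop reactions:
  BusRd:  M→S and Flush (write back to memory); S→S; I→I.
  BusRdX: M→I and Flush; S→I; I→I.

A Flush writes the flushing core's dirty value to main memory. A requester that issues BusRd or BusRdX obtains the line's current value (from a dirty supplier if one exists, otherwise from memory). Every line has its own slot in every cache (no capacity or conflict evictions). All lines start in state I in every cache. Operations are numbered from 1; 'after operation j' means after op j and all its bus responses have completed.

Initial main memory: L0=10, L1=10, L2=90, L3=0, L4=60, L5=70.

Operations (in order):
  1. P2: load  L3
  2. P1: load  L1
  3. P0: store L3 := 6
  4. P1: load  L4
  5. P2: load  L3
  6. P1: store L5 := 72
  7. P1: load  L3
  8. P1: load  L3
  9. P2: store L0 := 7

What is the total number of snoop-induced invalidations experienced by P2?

invalidations = 1

step 1: P2: load  L3  ⟶  IIS  (L3)  txn=BusRd  M[L3]=0
step 2: P1: load  L1  ⟶  ISI  (L1)  txn=BusRd  M[L1]=10
step 3: P0: store L3 := 6  ⟶  MII  (L3)  txn=BusRdX  M[L3]=0
step 4: P1: load  L4  ⟶  ISI  (L4)  txn=BusRd  M[L4]=60
step 5: P2: load  L3  ⟶  SIS  (L3)  txn=BusRd+Flush  M[L3]=6
step 6: P1: store L5 := 72  ⟶  IMI  (L5)  txn=BusRdX  M[L5]=70
step 7: P1: load  L3  ⟶  SSS  (L3)  txn=BusRd  M[L3]=6
step 8: P1: load  L3  ⟶  SSS  (L3)  txn=∅  M[L3]=6
step 9: P2: store L0 := 7  ⟶  IIM  (L0)  txn=BusRdX  M[L0]=10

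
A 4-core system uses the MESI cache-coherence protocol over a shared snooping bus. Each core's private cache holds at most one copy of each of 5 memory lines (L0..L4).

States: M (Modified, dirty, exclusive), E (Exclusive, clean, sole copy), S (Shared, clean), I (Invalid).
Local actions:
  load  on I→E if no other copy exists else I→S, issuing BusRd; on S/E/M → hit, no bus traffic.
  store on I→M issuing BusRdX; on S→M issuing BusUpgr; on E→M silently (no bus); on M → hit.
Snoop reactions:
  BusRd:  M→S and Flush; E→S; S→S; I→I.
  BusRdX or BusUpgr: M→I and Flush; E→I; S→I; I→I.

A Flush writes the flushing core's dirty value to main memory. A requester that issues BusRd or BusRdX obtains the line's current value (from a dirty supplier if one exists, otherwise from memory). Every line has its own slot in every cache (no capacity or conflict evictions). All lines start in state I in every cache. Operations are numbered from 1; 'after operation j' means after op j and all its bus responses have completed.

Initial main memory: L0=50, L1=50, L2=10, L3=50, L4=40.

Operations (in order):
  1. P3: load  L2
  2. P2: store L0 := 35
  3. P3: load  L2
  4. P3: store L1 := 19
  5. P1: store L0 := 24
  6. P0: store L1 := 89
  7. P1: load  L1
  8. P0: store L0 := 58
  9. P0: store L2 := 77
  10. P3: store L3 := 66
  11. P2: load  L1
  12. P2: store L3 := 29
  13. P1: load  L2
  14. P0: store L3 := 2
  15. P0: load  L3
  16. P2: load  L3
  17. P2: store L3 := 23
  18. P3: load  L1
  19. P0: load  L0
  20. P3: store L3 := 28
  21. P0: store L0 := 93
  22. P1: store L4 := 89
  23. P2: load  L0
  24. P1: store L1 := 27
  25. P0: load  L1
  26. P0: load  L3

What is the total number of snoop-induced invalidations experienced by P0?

invalidations = 2

step 1: P3: load  L2  ⟶  IIIE  (L2)  txn=BusRd  M[L2]=10
step 2: P2: store L0 := 35  ⟶  IIMI  (L0)  txn=BusRdX  M[L0]=50
step 3: P3: load  L2  ⟶  IIIE  (L2)  txn=∅  M[L2]=10
step 4: P3: store L1 := 19  ⟶  IIIM  (L1)  txn=BusRdX  M[L1]=50
step 5: P1: store L0 := 24  ⟶  IMII  (L0)  txn=BusRdX+Flush  M[L0]=35
step 6: P0: store L1 := 89  ⟶  MIII  (L1)  txn=BusRdX+Flush  M[L1]=19
step 7: P1: load  L1  ⟶  SSII  (L1)  txn=BusRd+Flush  M[L1]=89
step 8: P0: store L0 := 58  ⟶  MIII  (L0)  txn=BusRdX+Flush  M[L0]=24
step 9: P0: store L2 := 77  ⟶  MIII  (L2)  txn=BusRdX  M[L2]=10
step 10: P3: store L3 := 66  ⟶  IIIM  (L3)  txn=BusRdX  M[L3]=50
step 11: P2: load  L1  ⟶  SSSI  (L1)  txn=BusRd  M[L1]=89
step 12: P2: store L3 := 29  ⟶  IIMI  (L3)  txn=BusRdX+Flush  M[L3]=66
step 13: P1: load  L2  ⟶  SSII  (L2)  txn=BusRd+Flush  M[L2]=77
step 14: P0: store L3 := 2  ⟶  MIII  (L3)  txn=BusRdX+Flush  M[L3]=29
step 15: P0: load  L3  ⟶  MIII  (L3)  txn=∅  M[L3]=29
step 16: P2: load  L3  ⟶  SISI  (L3)  txn=BusRd+Flush  M[L3]=2
step 17: P2: store L3 := 23  ⟶  IIMI  (L3)  txn=BusUpgr  M[L3]=2
step 18: P3: load  L1  ⟶  SSSS  (L1)  txn=BusRd  M[L1]=89
step 19: P0: load  L0  ⟶  MIII  (L0)  txn=∅  M[L0]=24
step 20: P3: store L3 := 28  ⟶  IIIM  (L3)  txn=BusRdX+Flush  M[L3]=23
step 21: P0: store L0 := 93  ⟶  MIII  (L0)  txn=∅  M[L0]=24
step 22: P1: store L4 := 89  ⟶  IMII  (L4)  txn=BusRdX  M[L4]=40
step 23: P2: load  L0  ⟶  SISI  (L0)  txn=BusRd+Flush  M[L0]=93
step 24: P1: store L1 := 27  ⟶  IMII  (L1)  txn=BusUpgr  M[L1]=89
step 25: P0: load  L1  ⟶  SSII  (L1)  txn=BusRd+Flush  M[L1]=27
step 26: P0: load  L3  ⟶  SIIS  (L3)  txn=BusRd+Flush  M[L3]=28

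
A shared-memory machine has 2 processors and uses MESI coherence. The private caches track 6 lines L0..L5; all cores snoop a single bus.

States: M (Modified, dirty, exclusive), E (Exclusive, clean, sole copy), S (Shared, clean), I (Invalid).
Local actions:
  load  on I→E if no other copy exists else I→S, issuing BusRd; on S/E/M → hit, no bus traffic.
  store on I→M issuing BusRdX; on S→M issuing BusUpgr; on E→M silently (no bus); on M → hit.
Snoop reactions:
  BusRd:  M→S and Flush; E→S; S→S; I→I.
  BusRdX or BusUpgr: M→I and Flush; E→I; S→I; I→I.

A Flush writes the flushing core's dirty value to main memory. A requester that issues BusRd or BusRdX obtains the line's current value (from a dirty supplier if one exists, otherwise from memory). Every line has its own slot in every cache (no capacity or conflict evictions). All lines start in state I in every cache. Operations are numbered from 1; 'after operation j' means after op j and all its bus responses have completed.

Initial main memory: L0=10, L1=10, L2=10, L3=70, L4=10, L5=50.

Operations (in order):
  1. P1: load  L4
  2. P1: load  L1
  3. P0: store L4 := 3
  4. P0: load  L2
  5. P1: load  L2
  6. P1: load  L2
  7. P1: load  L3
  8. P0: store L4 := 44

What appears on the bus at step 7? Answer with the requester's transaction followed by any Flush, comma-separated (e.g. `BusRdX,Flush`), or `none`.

bus = BusRd

  op1 P1: load  L4 → I/E on L4; bus BusRd; mem=10
  op2 P1: load  L1 → I/E on L1; bus BusRd; mem=10
  op3 P0: store L4 := 3 → M/I on L4; bus BusRdX; mem=10
  op4 P0: load  L2 → E/I on L2; bus BusRd; mem=10
  op5 P1: load  L2 → S/S on L2; bus BusRd; mem=10
  op6 P1: load  L2 → S/S on L2; bus (none); mem=10
  op7 P1: load  L3 → I/E on L3; bus BusRd; mem=70
  op8 P0: store L4 := 44 → M/I on L4; bus (none); mem=10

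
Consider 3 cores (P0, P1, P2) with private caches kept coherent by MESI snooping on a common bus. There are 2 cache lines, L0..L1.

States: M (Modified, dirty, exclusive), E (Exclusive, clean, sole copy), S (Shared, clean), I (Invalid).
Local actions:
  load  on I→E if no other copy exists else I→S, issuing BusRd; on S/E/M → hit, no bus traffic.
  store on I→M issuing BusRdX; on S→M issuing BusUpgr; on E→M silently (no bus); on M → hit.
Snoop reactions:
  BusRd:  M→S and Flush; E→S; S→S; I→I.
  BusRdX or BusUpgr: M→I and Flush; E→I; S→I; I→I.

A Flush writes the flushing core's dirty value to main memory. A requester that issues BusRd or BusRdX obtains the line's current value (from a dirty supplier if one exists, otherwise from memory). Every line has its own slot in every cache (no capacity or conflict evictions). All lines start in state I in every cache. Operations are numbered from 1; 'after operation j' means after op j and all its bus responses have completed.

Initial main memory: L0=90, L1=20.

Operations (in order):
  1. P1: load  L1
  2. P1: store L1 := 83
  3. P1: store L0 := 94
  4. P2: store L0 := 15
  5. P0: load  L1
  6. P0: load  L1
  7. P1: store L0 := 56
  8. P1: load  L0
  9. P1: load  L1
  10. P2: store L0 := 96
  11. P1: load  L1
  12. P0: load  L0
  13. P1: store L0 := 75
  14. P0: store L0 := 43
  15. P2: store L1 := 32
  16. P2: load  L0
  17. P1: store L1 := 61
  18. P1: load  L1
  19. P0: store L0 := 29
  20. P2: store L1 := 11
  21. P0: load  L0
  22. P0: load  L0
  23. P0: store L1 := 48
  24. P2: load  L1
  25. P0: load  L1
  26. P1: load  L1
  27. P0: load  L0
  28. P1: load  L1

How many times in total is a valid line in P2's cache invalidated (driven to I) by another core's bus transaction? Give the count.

1. P1: load  L1  bus=[BusRd]  L1: P0=I P1=E P2=I  mem[L1]=20
2. P1: store L1 := 83  bus=[-]  L1: P0=I P1=M P2=I  mem[L1]=20
3. P1: store L0 := 94  bus=[BusRdX]  L0: P0=I P1=M P2=I  mem[L0]=90
4. P2: store L0 := 15  bus=[BusRdX,Flush]  L0: P0=I P1=I P2=M  mem[L0]=94
5. P0: load  L1  bus=[BusRd,Flush]  L1: P0=S P1=S P2=I  mem[L1]=83
6. P0: load  L1  bus=[-]  L1: P0=S P1=S P2=I  mem[L1]=83
7. P1: store L0 := 56  bus=[BusRdX,Flush]  L0: P0=I P1=M P2=I  mem[L0]=15
8. P1: load  L0  bus=[-]  L0: P0=I P1=M P2=I  mem[L0]=15
9. P1: load  L1  bus=[-]  L1: P0=S P1=S P2=I  mem[L1]=83
10. P2: store L0 := 96  bus=[BusRdX,Flush]  L0: P0=I P1=I P2=M  mem[L0]=56
11. P1: load  L1  bus=[-]  L1: P0=S P1=S P2=I  mem[L1]=83
12. P0: load  L0  bus=[BusRd,Flush]  L0: P0=S P1=I P2=S  mem[L0]=96
13. P1: store L0 := 75  bus=[BusRdX]  L0: P0=I P1=M P2=I  mem[L0]=96
14. P0: store L0 := 43  bus=[BusRdX,Flush]  L0: P0=M P1=I P2=I  mem[L0]=75
15. P2: store L1 := 32  bus=[BusRdX]  L1: P0=I P1=I P2=M  mem[L1]=83
16. P2: load  L0  bus=[BusRd,Flush]  L0: P0=S P1=I P2=S  mem[L0]=43
17. P1: store L1 := 61  bus=[BusRdX,Flush]  L1: P0=I P1=M P2=I  mem[L1]=32
18. P1: load  L1  bus=[-]  L1: P0=I P1=M P2=I  mem[L1]=32
19. P0: store L0 := 29  bus=[BusUpgr]  L0: P0=M P1=I P2=I  mem[L0]=43
20. P2: store L1 := 11  bus=[BusRdX,Flush]  L1: P0=I P1=I P2=M  mem[L1]=61
21. P0: load  L0  bus=[-]  L0: P0=M P1=I P2=I  mem[L0]=43
22. P0: load  L0  bus=[-]  L0: P0=M P1=I P2=I  mem[L0]=43
23. P0: store L1 := 48  bus=[BusRdX,Flush]  L1: P0=M P1=I P2=I  mem[L1]=11
24. P2: load  L1  bus=[BusRd,Flush]  L1: P0=S P1=I P2=S  mem[L1]=48
25. P0: load  L1  bus=[-]  L1: P0=S P1=I P2=S  mem[L1]=48
26. P1: load  L1  bus=[BusRd]  L1: P0=S P1=S P2=S  mem[L1]=48
27. P0: load  L0  bus=[-]  L0: P0=M P1=I P2=I  mem[L0]=43
28. P1: load  L1  bus=[-]  L1: P0=S P1=S P2=S  mem[L1]=48

invalidations = 5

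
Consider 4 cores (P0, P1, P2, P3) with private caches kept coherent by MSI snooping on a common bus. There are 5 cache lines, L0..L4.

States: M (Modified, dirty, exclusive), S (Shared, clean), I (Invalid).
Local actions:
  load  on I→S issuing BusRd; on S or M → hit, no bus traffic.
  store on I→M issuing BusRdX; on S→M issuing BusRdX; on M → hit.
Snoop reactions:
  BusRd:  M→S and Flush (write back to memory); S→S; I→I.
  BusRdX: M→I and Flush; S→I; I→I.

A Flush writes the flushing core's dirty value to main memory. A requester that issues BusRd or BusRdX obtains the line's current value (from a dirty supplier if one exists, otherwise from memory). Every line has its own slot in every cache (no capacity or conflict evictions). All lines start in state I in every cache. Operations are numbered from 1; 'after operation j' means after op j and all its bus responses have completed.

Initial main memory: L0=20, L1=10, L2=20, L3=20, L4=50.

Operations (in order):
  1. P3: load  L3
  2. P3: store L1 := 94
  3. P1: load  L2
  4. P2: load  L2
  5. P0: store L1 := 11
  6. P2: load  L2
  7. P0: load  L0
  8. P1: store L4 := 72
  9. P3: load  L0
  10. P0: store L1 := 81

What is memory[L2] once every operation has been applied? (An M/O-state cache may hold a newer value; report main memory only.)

memory[L2] = 20

1. P3: load  L3  bus=[BusRd]  L3: P0=I P1=I P2=I P3=S  mem[L3]=20
2. P3: store L1 := 94  bus=[BusRdX]  L1: P0=I P1=I P2=I P3=M  mem[L1]=10
3. P1: load  L2  bus=[BusRd]  L2: P0=I P1=S P2=I P3=I  mem[L2]=20
4. P2: load  L2  bus=[BusRd]  L2: P0=I P1=S P2=S P3=I  mem[L2]=20
5. P0: store L1 := 11  bus=[BusRdX,Flush]  L1: P0=M P1=I P2=I P3=I  mem[L1]=94
6. P2: load  L2  bus=[-]  L2: P0=I P1=S P2=S P3=I  mem[L2]=20
7. P0: load  L0  bus=[BusRd]  L0: P0=S P1=I P2=I P3=I  mem[L0]=20
8. P1: store L4 := 72  bus=[BusRdX]  L4: P0=I P1=M P2=I P3=I  mem[L4]=50
9. P3: load  L0  bus=[BusRd]  L0: P0=S P1=I P2=I P3=S  mem[L0]=20
10. P0: store L1 := 81  bus=[-]  L1: P0=M P1=I P2=I P3=I  mem[L1]=94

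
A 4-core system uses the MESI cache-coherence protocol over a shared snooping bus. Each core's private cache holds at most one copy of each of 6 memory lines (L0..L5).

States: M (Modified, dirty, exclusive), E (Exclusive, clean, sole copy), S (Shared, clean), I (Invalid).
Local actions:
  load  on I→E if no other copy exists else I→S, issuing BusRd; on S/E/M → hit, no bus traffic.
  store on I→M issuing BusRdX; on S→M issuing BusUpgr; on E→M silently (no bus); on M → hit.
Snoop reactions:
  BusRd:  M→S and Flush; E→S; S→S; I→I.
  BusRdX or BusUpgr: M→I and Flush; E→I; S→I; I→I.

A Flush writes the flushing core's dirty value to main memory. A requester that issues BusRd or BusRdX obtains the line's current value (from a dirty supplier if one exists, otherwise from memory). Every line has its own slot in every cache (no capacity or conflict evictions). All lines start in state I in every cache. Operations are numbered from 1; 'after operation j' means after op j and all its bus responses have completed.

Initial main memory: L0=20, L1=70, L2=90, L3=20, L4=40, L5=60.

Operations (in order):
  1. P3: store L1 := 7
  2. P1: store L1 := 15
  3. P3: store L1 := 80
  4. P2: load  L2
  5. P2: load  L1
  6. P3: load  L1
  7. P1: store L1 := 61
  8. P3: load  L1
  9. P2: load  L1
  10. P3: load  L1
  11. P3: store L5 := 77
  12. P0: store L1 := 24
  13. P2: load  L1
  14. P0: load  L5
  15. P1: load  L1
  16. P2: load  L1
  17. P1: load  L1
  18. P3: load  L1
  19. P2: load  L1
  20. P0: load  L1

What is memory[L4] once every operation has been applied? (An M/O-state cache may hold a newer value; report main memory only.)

memory[L4] = 40

step 1: P3: store L1 := 7  ⟶  IIIM  (L1)  txn=BusRdX  M[L1]=70
step 2: P1: store L1 := 15  ⟶  IMII  (L1)  txn=BusRdX+Flush  M[L1]=7
step 3: P3: store L1 := 80  ⟶  IIIM  (L1)  txn=BusRdX+Flush  M[L1]=15
step 4: P2: load  L2  ⟶  IIEI  (L2)  txn=BusRd  M[L2]=90
step 5: P2: load  L1  ⟶  IISS  (L1)  txn=BusRd+Flush  M[L1]=80
step 6: P3: load  L1  ⟶  IISS  (L1)  txn=∅  M[L1]=80
step 7: P1: store L1 := 61  ⟶  IMII  (L1)  txn=BusRdX  M[L1]=80
step 8: P3: load  L1  ⟶  ISIS  (L1)  txn=BusRd+Flush  M[L1]=61
step 9: P2: load  L1  ⟶  ISSS  (L1)  txn=BusRd  M[L1]=61
step 10: P3: load  L1  ⟶  ISSS  (L1)  txn=∅  M[L1]=61
step 11: P3: store L5 := 77  ⟶  IIIM  (L5)  txn=BusRdX  M[L5]=60
step 12: P0: store L1 := 24  ⟶  MIII  (L1)  txn=BusRdX  M[L1]=61
step 13: P2: load  L1  ⟶  SISI  (L1)  txn=BusRd+Flush  M[L1]=24
step 14: P0: load  L5  ⟶  SIIS  (L5)  txn=BusRd+Flush  M[L5]=77
step 15: P1: load  L1  ⟶  SSSI  (L1)  txn=BusRd  M[L1]=24
step 16: P2: load  L1  ⟶  SSSI  (L1)  txn=∅  M[L1]=24
step 17: P1: load  L1  ⟶  SSSI  (L1)  txn=∅  M[L1]=24
step 18: P3: load  L1  ⟶  SSSS  (L1)  txn=BusRd  M[L1]=24
step 19: P2: load  L1  ⟶  SSSS  (L1)  txn=∅  M[L1]=24
step 20: P0: load  L1  ⟶  SSSS  (L1)  txn=∅  M[L1]=24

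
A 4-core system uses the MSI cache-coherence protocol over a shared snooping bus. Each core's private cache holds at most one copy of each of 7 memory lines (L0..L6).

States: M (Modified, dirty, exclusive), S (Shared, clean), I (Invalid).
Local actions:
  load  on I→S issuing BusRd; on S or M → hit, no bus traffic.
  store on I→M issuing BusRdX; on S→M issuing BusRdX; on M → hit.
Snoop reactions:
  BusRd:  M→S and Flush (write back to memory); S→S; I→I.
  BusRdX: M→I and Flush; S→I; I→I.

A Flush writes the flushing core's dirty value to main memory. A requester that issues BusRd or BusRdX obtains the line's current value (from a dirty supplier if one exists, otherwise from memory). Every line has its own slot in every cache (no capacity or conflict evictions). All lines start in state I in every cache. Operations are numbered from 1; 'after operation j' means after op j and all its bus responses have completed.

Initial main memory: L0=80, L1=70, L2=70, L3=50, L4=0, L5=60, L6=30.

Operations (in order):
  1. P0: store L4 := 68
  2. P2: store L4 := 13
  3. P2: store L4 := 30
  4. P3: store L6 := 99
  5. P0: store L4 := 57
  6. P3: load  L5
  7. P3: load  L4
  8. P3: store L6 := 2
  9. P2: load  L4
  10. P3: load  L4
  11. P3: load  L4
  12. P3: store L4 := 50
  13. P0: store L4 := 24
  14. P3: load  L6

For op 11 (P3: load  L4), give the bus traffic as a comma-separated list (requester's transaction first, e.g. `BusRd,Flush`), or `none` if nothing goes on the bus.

bus = none

  op1 P0: store L4 := 68 → M/I/I/I on L4; bus BusRdX; mem=0
  op2 P2: store L4 := 13 → I/I/M/I on L4; bus BusRdX Flush; mem=68
  op3 P2: store L4 := 30 → I/I/M/I on L4; bus (none); mem=68
  op4 P3: store L6 := 99 → I/I/I/M on L6; bus BusRdX; mem=30
  op5 P0: store L4 := 57 → M/I/I/I on L4; bus BusRdX Flush; mem=30
  op6 P3: load  L5 → I/I/I/S on L5; bus BusRd; mem=60
  op7 P3: load  L4 → S/I/I/S on L4; bus BusRd Flush; mem=57
  op8 P3: store L6 := 2 → I/I/I/M on L6; bus (none); mem=30
  op9 P2: load  L4 → S/I/S/S on L4; bus BusRd; mem=57
  op10 P3: load  L4 → S/I/S/S on L4; bus (none); mem=57
  op11 P3: load  L4 → S/I/S/S on L4; bus (none); mem=57
  op12 P3: store L4 := 50 → I/I/I/M on L4; bus BusRdX; mem=57
  op13 P0: store L4 := 24 → M/I/I/I on L4; bus BusRdX Flush; mem=50
  op14 P3: load  L6 → I/I/I/M on L6; bus (none); mem=30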